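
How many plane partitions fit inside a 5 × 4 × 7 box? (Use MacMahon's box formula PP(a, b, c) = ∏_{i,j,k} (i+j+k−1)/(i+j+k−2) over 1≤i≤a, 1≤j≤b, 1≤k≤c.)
PP(5, 4, 7) = 868489479

Evaluate the triple product over i = 1..5, j = 1..4, k = 1..7. The factors are (2/1) · (3/2) · (4/3) · (5/4) · (6/5) · (7/6) · (8/7) · (3/2) · … (140 factors total). The numerators and denominators telescope so the product is an integer; carrying out the multiplication exactly gives PP(5, 4, 7) = 868489479.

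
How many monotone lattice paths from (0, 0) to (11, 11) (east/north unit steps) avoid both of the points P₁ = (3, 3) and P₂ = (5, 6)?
Number of paths = 326988

Inclusion–exclusion. Total paths: C(22, 11) = 705432. Through P₁: C(6, 3)·C(16, 8) = 257400. Through P₂: C(11, 5)·C(11, 6) = 213444. Since P₁ is strictly southwest of P₂, a monotone path through both must visit P₁ then P₂; paths through both = C(6, 3)·C(5, 2)·C(11, 6) = 92400. Avoid both = 705432 − 257400 − 213444 + 92400 = 326988.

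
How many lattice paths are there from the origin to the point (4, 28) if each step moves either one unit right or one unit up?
Number of paths = 35960

A monotone lattice path from (0, 0) to (4, 28) consists of 4 east steps and 28 north steps in some order, so it is determined by which 4 of the 32 steps are east. The count is C(32, 4) = 35960.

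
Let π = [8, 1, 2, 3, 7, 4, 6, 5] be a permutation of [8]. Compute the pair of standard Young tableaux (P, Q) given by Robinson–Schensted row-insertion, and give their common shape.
P = [1, 2, 3, 4, 5] / [6] / [7] / [8];  Q = [1, 3, 4, 5, 7] / [2] / [6] / [8];  common shape = (5, 1, 1, 1)

Row-insert the values π_1, π_2, … into P one at a time, bumping the leftmost entry strictly greater than the inserted value down to the next row. The recording tableau Q records, in position (i, j), the step at which that cell was added to P.
  Insert 8 (step 1): P = [8];  Q = [1]
  Insert 1 (step 2): P = [1] / [8];  Q = [1] / [2]
  Insert 2 (step 3): P = [1, 2] / [8];  Q = [1, 3] / [2]
  Insert 3 (step 4): P = [1, 2, 3] / [8];  Q = [1, 3, 4] / [2]
  Insert 7 (step 5): P = [1, 2, 3, 7] / [8];  Q = [1, 3, 4, 5] / [2]
  Insert 4 (step 6): P = [1, 2, 3, 4] / [7] / [8];  Q = [1, 3, 4, 5] / [2] / [6]
  Insert 6 (step 7): P = [1, 2, 3, 4, 6] / [7] / [8];  Q = [1, 3, 4, 5, 7] / [2] / [6]
  Insert 5 (step 8): P = [1, 2, 3, 4, 5] / [6] / [7] / [8];  Q = [1, 3, 4, 5, 7] / [2] / [6] / [8]
Final shape: (5, 1, 1, 1).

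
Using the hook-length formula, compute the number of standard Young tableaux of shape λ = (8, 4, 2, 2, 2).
# SYT of shape (8, 4, 2, 2, 2) = 3978000

Hook-length formula: f^λ = n! / Π hook(c), product over all cells c of the Young diagram. For λ = (8, 4, 2, 2, 2), n = 18 boxes. Hook lengths by row (left-to-right, top-to-bottom): [12, 11, 7, 6, 4, 3, 2, 1]; [7, 6, 2, 1]; [4, 3]; [3, 2]; [2, 1]. Product of hooks = 1609445376. So f^λ = 18! / 1609445376 = 6402373705728000 / 1609445376 = 3978000.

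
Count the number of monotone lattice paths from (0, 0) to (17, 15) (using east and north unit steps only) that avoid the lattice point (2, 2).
Number of paths = 341069760

Total paths from (0, 0) to (17, 15): C(32, 17) = 565722720. Paths through (2, 2): (paths (0, 0) → (2, 2)) × (paths (2, 2) → (17, 15)) = C(4, 2) · C(28, 15) = 6 · 37442160 = 224652960. Avoidance count = 565722720 − 224652960 = 341069760.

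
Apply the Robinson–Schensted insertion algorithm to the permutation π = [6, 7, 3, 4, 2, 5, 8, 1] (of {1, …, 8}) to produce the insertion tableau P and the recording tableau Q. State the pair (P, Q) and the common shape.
P = [1, 4, 5, 8] / [2, 7] / [3] / [6];  Q = [1, 2, 6, 7] / [3, 4] / [5] / [8];  common shape = (4, 2, 1, 1)

Row-insert the values π_1, π_2, … into P one at a time, bumping the leftmost entry strictly greater than the inserted value down to the next row. The recording tableau Q records, in position (i, j), the step at which that cell was added to P.
  Insert 6 (step 1): P = [6];  Q = [1]
  Insert 7 (step 2): P = [6, 7];  Q = [1, 2]
  Insert 3 (step 3): P = [3, 7] / [6];  Q = [1, 2] / [3]
  Insert 4 (step 4): P = [3, 4] / [6, 7];  Q = [1, 2] / [3, 4]
  Insert 2 (step 5): P = [2, 4] / [3, 7] / [6];  Q = [1, 2] / [3, 4] / [5]
  Insert 5 (step 6): P = [2, 4, 5] / [3, 7] / [6];  Q = [1, 2, 6] / [3, 4] / [5]
  Insert 8 (step 7): P = [2, 4, 5, 8] / [3, 7] / [6];  Q = [1, 2, 6, 7] / [3, 4] / [5]
  Insert 1 (step 8): P = [1, 4, 5, 8] / [2, 7] / [3] / [6];  Q = [1, 2, 6, 7] / [3, 4] / [5] / [8]
Final shape: (4, 2, 1, 1).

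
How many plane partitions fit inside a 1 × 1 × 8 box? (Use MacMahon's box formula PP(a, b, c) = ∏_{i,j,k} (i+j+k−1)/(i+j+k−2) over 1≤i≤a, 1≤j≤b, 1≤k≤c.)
PP(1, 1, 8) = 9

Evaluate the triple product over i = 1..1, j = 1..1, k = 1..8. The factors are (2/1) · (3/2) · (4/3) · (5/4) · (6/5) · (7/6) · (8/7) · (9/8). The numerators and denominators telescope so the product is an integer; carrying out the multiplication exactly gives PP(1, 1, 8) = 9.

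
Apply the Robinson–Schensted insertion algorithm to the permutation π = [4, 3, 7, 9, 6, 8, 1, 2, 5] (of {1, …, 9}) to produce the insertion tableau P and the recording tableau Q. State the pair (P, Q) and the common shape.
P = [1, 2, 5] / [3, 6, 8] / [4, 7, 9];  Q = [1, 3, 4] / [2, 5, 6] / [7, 8, 9];  common shape = (3, 3, 3)

Row-insert the values π_1, π_2, … into P one at a time, bumping the leftmost entry strictly greater than the inserted value down to the next row. The recording tableau Q records, in position (i, j), the step at which that cell was added to P.
  Insert 4 (step 1): P = [4];  Q = [1]
  Insert 3 (step 2): P = [3] / [4];  Q = [1] / [2]
  Insert 7 (step 3): P = [3, 7] / [4];  Q = [1, 3] / [2]
  Insert 9 (step 4): P = [3, 7, 9] / [4];  Q = [1, 3, 4] / [2]
  Insert 6 (step 5): P = [3, 6, 9] / [4, 7];  Q = [1, 3, 4] / [2, 5]
  Insert 8 (step 6): P = [3, 6, 8] / [4, 7, 9];  Q = [1, 3, 4] / [2, 5, 6]
  Insert 1 (step 7): P = [1, 6, 8] / [3, 7, 9] / [4];  Q = [1, 3, 4] / [2, 5, 6] / [7]
  Insert 2 (step 8): P = [1, 2, 8] / [3, 6, 9] / [4, 7];  Q = [1, 3, 4] / [2, 5, 6] / [7, 8]
  Insert 5 (step 9): P = [1, 2, 5] / [3, 6, 8] / [4, 7, 9];  Q = [1, 3, 4] / [2, 5, 6] / [7, 8, 9]
Final shape: (3, 3, 3).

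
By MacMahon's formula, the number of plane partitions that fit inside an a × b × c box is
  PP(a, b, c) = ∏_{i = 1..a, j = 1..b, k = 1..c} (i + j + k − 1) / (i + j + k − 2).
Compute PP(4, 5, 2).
PP(4, 5, 2) = 5292

Evaluate the triple product over i = 1..4, j = 1..5, k = 1..2. The factors are (2/1) · (3/2) · (3/2) · (4/3) · (4/3) · (5/4) · (5/4) · (6/5) · … (40 factors total). The numerators and denominators telescope so the product is an integer; carrying out the multiplication exactly gives PP(4, 5, 2) = 5292.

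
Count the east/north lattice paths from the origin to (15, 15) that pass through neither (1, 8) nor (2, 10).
Number of paths = 153736848

Inclusion–exclusion. Total paths: C(30, 15) = 155117520. Through P₁: C(9, 1)·C(21, 14) = 1046520. Through P₂: C(12, 2)·C(18, 13) = 565488. Since P₁ is strictly southwest of P₂, a monotone path through both must visit P₁ then P₂; paths through both = C(9, 1)·C(3, 1)·C(18, 13) = 231336. Avoid both = 155117520 − 1046520 − 565488 + 231336 = 153736848.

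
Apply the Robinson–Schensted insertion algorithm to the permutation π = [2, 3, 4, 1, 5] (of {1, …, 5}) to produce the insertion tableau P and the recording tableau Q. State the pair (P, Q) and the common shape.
P = [1, 3, 4, 5] / [2];  Q = [1, 2, 3, 5] / [4];  common shape = (4, 1)

Row-insert the values π_1, π_2, … into P one at a time, bumping the leftmost entry strictly greater than the inserted value down to the next row. The recording tableau Q records, in position (i, j), the step at which that cell was added to P.
  Insert 2 (step 1): P = [2];  Q = [1]
  Insert 3 (step 2): P = [2, 3];  Q = [1, 2]
  Insert 4 (step 3): P = [2, 3, 4];  Q = [1, 2, 3]
  Insert 1 (step 4): P = [1, 3, 4] / [2];  Q = [1, 2, 3] / [4]
  Insert 5 (step 5): P = [1, 3, 4, 5] / [2];  Q = [1, 2, 3, 5] / [4]
Final shape: (4, 1).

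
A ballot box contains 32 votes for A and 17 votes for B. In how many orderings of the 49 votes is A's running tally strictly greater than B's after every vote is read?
Strict-lead orderings = 1989572570865

Total orderings of the 49 votes with 32 for A: C(49, 32) = 6499270398159. By the Bertrand ballot formula (Cycle Lemma / reflection principle), the number of orderings in which A is strictly ahead of B throughout is (p − q)/(p + q) · C(p + q, p) = (32 − 17)/(32 + 17) · 6499270398159 = 1989572570865.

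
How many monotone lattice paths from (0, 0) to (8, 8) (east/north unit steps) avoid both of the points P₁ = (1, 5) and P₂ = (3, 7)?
Number of paths = 11646

Inclusion–exclusion. Total paths: C(16, 8) = 12870. Through P₁: C(6, 1)·C(10, 7) = 720. Through P₂: C(10, 3)·C(6, 5) = 720. Since P₁ is strictly southwest of P₂, a monotone path through both must visit P₁ then P₂; paths through both = C(6, 1)·C(4, 2)·C(6, 5) = 216. Avoid both = 12870 − 720 − 720 + 216 = 11646.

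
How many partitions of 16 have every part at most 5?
p(16, parts ≤ 5) = 101

Partitions of 16 with all parts ≤ 5: 5+5+5+1, 5+5+4+2, 5+5+4+1+1, 5+5+3+3, 5+5+3+2+1, 5+5+3+1+1+1, 5+5+2+2+2, 5+5+2+2+1+1, 5+5+2+1+1+1+1, 5+5+1+1+1+1+1+1, 5+4+4+3, 5+4+4+2+1, 5+4+4+1+1+1, 5+4+3+3+1, 5+4+3+2+2, 5+4+3+2+1+1, 5+4+3+1+1+1+1, 5+4+2+2+2+1, 5+4+2+2+1+1+1, 5+4+2+1+1+1+1+1, 5+4+1+1+1+1+1+1+1, 5+3+3+3+2, 5+3+3+3+1+1, 5+3+3+2+2+1, 5+3+3+2+1+1+1, 5+3+3+1+1+1+1+1, 5+3+2+2+2+2, 5+3+2+2+2+1+1, 5+3+2+2+1+1+1+1, 5+3+2+1+1+1+1+1+1, … (101 total). Count = 101.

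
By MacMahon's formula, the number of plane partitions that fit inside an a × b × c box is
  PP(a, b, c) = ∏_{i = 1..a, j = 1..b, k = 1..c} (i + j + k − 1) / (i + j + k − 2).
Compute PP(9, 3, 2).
PP(9, 3, 2) = 15730

Evaluate the triple product over i = 1..9, j = 1..3, k = 1..2. The factors are (2/1) · (3/2) · (3/2) · (4/3) · (4/3) · (5/4) · (3/2) · (4/3) · … (54 factors total). The numerators and denominators telescope so the product is an integer; carrying out the multiplication exactly gives PP(9, 3, 2) = 15730.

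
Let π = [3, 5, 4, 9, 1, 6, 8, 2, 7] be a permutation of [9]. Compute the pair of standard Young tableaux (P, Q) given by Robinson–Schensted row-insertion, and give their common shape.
P = [1, 2, 6, 7] / [3, 4, 8] / [5, 9];  Q = [1, 2, 4, 7] / [3, 6, 9] / [5, 8];  common shape = (4, 3, 2)

Row-insert the values π_1, π_2, … into P one at a time, bumping the leftmost entry strictly greater than the inserted value down to the next row. The recording tableau Q records, in position (i, j), the step at which that cell was added to P.
  Insert 3 (step 1): P = [3];  Q = [1]
  Insert 5 (step 2): P = [3, 5];  Q = [1, 2]
  Insert 4 (step 3): P = [3, 4] / [5];  Q = [1, 2] / [3]
  Insert 9 (step 4): P = [3, 4, 9] / [5];  Q = [1, 2, 4] / [3]
  Insert 1 (step 5): P = [1, 4, 9] / [3] / [5];  Q = [1, 2, 4] / [3] / [5]
  Insert 6 (step 6): P = [1, 4, 6] / [3, 9] / [5];  Q = [1, 2, 4] / [3, 6] / [5]
  Insert 8 (step 7): P = [1, 4, 6, 8] / [3, 9] / [5];  Q = [1, 2, 4, 7] / [3, 6] / [5]
  Insert 2 (step 8): P = [1, 2, 6, 8] / [3, 4] / [5, 9];  Q = [1, 2, 4, 7] / [3, 6] / [5, 8]
  Insert 7 (step 9): P = [1, 2, 6, 7] / [3, 4, 8] / [5, 9];  Q = [1, 2, 4, 7] / [3, 6, 9] / [5, 8]
Final shape: (4, 3, 2).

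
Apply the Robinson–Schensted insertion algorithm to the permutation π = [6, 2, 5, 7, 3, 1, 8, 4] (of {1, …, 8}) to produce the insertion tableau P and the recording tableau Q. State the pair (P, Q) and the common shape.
P = [1, 3, 4, 8] / [2, 7] / [5] / [6];  Q = [1, 3, 4, 7] / [2, 8] / [5] / [6];  common shape = (4, 2, 1, 1)

Row-insert the values π_1, π_2, … into P one at a time, bumping the leftmost entry strictly greater than the inserted value down to the next row. The recording tableau Q records, in position (i, j), the step at which that cell was added to P.
  Insert 6 (step 1): P = [6];  Q = [1]
  Insert 2 (step 2): P = [2] / [6];  Q = [1] / [2]
  Insert 5 (step 3): P = [2, 5] / [6];  Q = [1, 3] / [2]
  Insert 7 (step 4): P = [2, 5, 7] / [6];  Q = [1, 3, 4] / [2]
  Insert 3 (step 5): P = [2, 3, 7] / [5] / [6];  Q = [1, 3, 4] / [2] / [5]
  Insert 1 (step 6): P = [1, 3, 7] / [2] / [5] / [6];  Q = [1, 3, 4] / [2] / [5] / [6]
  Insert 8 (step 7): P = [1, 3, 7, 8] / [2] / [5] / [6];  Q = [1, 3, 4, 7] / [2] / [5] / [6]
  Insert 4 (step 8): P = [1, 3, 4, 8] / [2, 7] / [5] / [6];  Q = [1, 3, 4, 7] / [2, 8] / [5] / [6]
Final shape: (4, 2, 1, 1).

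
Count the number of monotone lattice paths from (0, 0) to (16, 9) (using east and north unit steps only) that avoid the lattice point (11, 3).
Number of paths = 1874807

Total paths from (0, 0) to (16, 9): C(25, 16) = 2042975. Paths through (11, 3): (paths (0, 0) → (11, 3)) × (paths (11, 3) → (16, 9)) = C(14, 11) · C(11, 5) = 364 · 462 = 168168. Avoidance count = 2042975 − 168168 = 1874807.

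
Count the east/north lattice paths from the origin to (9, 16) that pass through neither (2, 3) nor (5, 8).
Number of paths = 907910

Inclusion–exclusion. Total paths: C(25, 9) = 2042975. Through P₁: C(5, 2)·C(20, 7) = 775200. Through P₂: C(13, 5)·C(12, 4) = 637065. Since P₁ is strictly southwest of P₂, a monotone path through both must visit P₁ then P₂; paths through both = C(5, 2)·C(8, 3)·C(12, 4) = 277200. Avoid both = 2042975 − 775200 − 637065 + 277200 = 907910.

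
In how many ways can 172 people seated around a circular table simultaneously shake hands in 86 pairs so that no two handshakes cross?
C_86 = 4180080073556524734514695828170907458428751314320

These noncrossing handshakes are counted by the Catalan number C_n = (1/(n + 1)) · C(2n, n). For n = 86: C_86 = (1/87) · C(172, 86) = 363666966399417651902778537050868948883301364345840/87 = 4180080073556524734514695828170907458428751314320.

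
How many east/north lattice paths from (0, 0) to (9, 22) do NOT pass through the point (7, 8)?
Number of paths = 19387875

Total paths from (0, 0) to (9, 22): C(31, 9) = 20160075. Paths through (7, 8): (paths (0, 0) → (7, 8)) × (paths (7, 8) → (9, 22)) = C(15, 7) · C(16, 2) = 6435 · 120 = 772200. Avoidance count = 20160075 − 772200 = 19387875.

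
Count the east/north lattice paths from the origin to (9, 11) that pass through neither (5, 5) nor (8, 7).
Number of paths = 95465

Inclusion–exclusion. Total paths: C(20, 9) = 167960. Through P₁: C(10, 5)·C(10, 4) = 52920. Through P₂: C(15, 8)·C(5, 1) = 32175. Since P₁ is strictly southwest of P₂, a monotone path through both must visit P₁ then P₂; paths through both = C(10, 5)·C(5, 3)·C(5, 1) = 12600. Avoid both = 167960 − 52920 − 32175 + 12600 = 95465.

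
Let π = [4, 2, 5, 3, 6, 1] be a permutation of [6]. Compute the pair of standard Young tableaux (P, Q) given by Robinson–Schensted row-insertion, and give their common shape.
P = [1, 3, 6] / [2, 5] / [4];  Q = [1, 3, 5] / [2, 4] / [6];  common shape = (3, 2, 1)

Row-insert the values π_1, π_2, … into P one at a time, bumping the leftmost entry strictly greater than the inserted value down to the next row. The recording tableau Q records, in position (i, j), the step at which that cell was added to P.
  Insert 4 (step 1): P = [4];  Q = [1]
  Insert 2 (step 2): P = [2] / [4];  Q = [1] / [2]
  Insert 5 (step 3): P = [2, 5] / [4];  Q = [1, 3] / [2]
  Insert 3 (step 4): P = [2, 3] / [4, 5];  Q = [1, 3] / [2, 4]
  Insert 6 (step 5): P = [2, 3, 6] / [4, 5];  Q = [1, 3, 5] / [2, 4]
  Insert 1 (step 6): P = [1, 3, 6] / [2, 5] / [4];  Q = [1, 3, 5] / [2, 4] / [6]
Final shape: (3, 2, 1).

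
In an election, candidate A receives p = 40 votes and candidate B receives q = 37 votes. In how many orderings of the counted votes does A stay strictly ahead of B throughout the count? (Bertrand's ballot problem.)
Strict-lead orderings = 503691508942969098990

Total orderings of the 77 votes with 40 for A: C(77, 40) = 12928082062869540207410. By the Bertrand ballot formula (Cycle Lemma / reflection principle), the number of orderings in which A is strictly ahead of B throughout is (p − q)/(p + q) · C(p + q, p) = (40 − 37)/(40 + 37) · 12928082062869540207410 = 503691508942969098990.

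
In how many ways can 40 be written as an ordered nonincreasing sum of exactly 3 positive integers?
p(40, 3 parts) = 133

Partitions of n into exactly k parts are in bijection with partitions of n − k into at most k parts (subtract 1 from each part). So p(40, exactly 3) = p(37, parts ≤ 3). Computing via the recurrence p(m, j) = p(m, j−1) + p(m−j, j) gives 133.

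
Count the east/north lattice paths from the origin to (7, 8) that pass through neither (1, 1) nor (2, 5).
Number of paths = 2387

Inclusion–exclusion. Total paths: C(15, 7) = 6435. Through P₁: C(2, 1)·C(13, 6) = 3432. Through P₂: C(7, 2)·C(8, 5) = 1176. Since P₁ is strictly southwest of P₂, a monotone path through both must visit P₁ then P₂; paths through both = C(2, 1)·C(5, 1)·C(8, 5) = 560. Avoid both = 6435 − 3432 − 1176 + 560 = 2387.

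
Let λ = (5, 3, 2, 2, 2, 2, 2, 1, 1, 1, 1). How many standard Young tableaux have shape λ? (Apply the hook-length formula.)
# SYT of shape (5, 3, 2, 2, 2, 2, 2, 1, 1, 1, 1) = 128035908

Hook-length formula: f^λ = n! / Π hook(c), product over all cells c of the Young diagram. For λ = (5, 3, 2, 2, 2, 2, 2, 1, 1, 1, 1), n = 22 boxes. Hook lengths by row (left-to-right, top-to-bottom): [15, 10, 4, 2, 1]; [12, 7, 1]; [10, 5]; [9, 4]; [8, 3]; [7, 2]; [6, 1]; [4]; [3]; [2]; [1]. Product of hooks = 8778792960000. So f^λ = 22! / 8778792960000 = 1124000727777607680000 / 8778792960000 = 128035908.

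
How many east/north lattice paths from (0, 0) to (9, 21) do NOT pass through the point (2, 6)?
Number of paths = 9531918

Total paths from (0, 0) to (9, 21): C(30, 9) = 14307150. Paths through (2, 6): (paths (0, 0) → (2, 6)) × (paths (2, 6) → (9, 21)) = C(8, 2) · C(22, 7) = 28 · 170544 = 4775232. Avoidance count = 14307150 − 4775232 = 9531918.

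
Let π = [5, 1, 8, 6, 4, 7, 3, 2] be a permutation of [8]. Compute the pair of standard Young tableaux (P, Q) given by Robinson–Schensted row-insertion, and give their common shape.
P = [1, 2, 7] / [3, 6] / [4] / [5] / [8];  Q = [1, 3, 6] / [2, 4] / [5] / [7] / [8];  common shape = (3, 2, 1, 1, 1)

Row-insert the values π_1, π_2, … into P one at a time, bumping the leftmost entry strictly greater than the inserted value down to the next row. The recording tableau Q records, in position (i, j), the step at which that cell was added to P.
  Insert 5 (step 1): P = [5];  Q = [1]
  Insert 1 (step 2): P = [1] / [5];  Q = [1] / [2]
  Insert 8 (step 3): P = [1, 8] / [5];  Q = [1, 3] / [2]
  Insert 6 (step 4): P = [1, 6] / [5, 8];  Q = [1, 3] / [2, 4]
  Insert 4 (step 5): P = [1, 4] / [5, 6] / [8];  Q = [1, 3] / [2, 4] / [5]
  Insert 7 (step 6): P = [1, 4, 7] / [5, 6] / [8];  Q = [1, 3, 6] / [2, 4] / [5]
  Insert 3 (step 7): P = [1, 3, 7] / [4, 6] / [5] / [8];  Q = [1, 3, 6] / [2, 4] / [5] / [7]
  Insert 2 (step 8): P = [1, 2, 7] / [3, 6] / [4] / [5] / [8];  Q = [1, 3, 6] / [2, 4] / [5] / [7] / [8]
Final shape: (3, 2, 1, 1, 1).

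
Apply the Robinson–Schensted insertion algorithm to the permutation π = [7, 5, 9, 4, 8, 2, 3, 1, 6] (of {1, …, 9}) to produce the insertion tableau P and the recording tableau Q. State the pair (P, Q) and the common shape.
P = [1, 3, 6] / [2, 8] / [4, 9] / [5] / [7];  Q = [1, 3, 9] / [2, 5] / [4, 7] / [6] / [8];  common shape = (3, 2, 2, 1, 1)

Row-insert the values π_1, π_2, … into P one at a time, bumping the leftmost entry strictly greater than the inserted value down to the next row. The recording tableau Q records, in position (i, j), the step at which that cell was added to P.
  Insert 7 (step 1): P = [7];  Q = [1]
  Insert 5 (step 2): P = [5] / [7];  Q = [1] / [2]
  Insert 9 (step 3): P = [5, 9] / [7];  Q = [1, 3] / [2]
  Insert 4 (step 4): P = [4, 9] / [5] / [7];  Q = [1, 3] / [2] / [4]
  Insert 8 (step 5): P = [4, 8] / [5, 9] / [7];  Q = [1, 3] / [2, 5] / [4]
  Insert 2 (step 6): P = [2, 8] / [4, 9] / [5] / [7];  Q = [1, 3] / [2, 5] / [4] / [6]
  Insert 3 (step 7): P = [2, 3] / [4, 8] / [5, 9] / [7];  Q = [1, 3] / [2, 5] / [4, 7] / [6]
  Insert 1 (step 8): P = [1, 3] / [2, 8] / [4, 9] / [5] / [7];  Q = [1, 3] / [2, 5] / [4, 7] / [6] / [8]
  Insert 6 (step 9): P = [1, 3, 6] / [2, 8] / [4, 9] / [5] / [7];  Q = [1, 3, 9] / [2, 5] / [4, 7] / [6] / [8]
Final shape: (3, 2, 2, 1, 1).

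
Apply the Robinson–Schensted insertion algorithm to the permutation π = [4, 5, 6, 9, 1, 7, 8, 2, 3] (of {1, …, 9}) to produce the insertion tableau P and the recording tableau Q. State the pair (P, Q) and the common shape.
P = [1, 2, 3, 7, 8] / [4, 5, 6] / [9];  Q = [1, 2, 3, 4, 7] / [5, 6, 9] / [8];  common shape = (5, 3, 1)

Row-insert the values π_1, π_2, … into P one at a time, bumping the leftmost entry strictly greater than the inserted value down to the next row. The recording tableau Q records, in position (i, j), the step at which that cell was added to P.
  Insert 4 (step 1): P = [4];  Q = [1]
  Insert 5 (step 2): P = [4, 5];  Q = [1, 2]
  Insert 6 (step 3): P = [4, 5, 6];  Q = [1, 2, 3]
  Insert 9 (step 4): P = [4, 5, 6, 9];  Q = [1, 2, 3, 4]
  Insert 1 (step 5): P = [1, 5, 6, 9] / [4];  Q = [1, 2, 3, 4] / [5]
  Insert 7 (step 6): P = [1, 5, 6, 7] / [4, 9];  Q = [1, 2, 3, 4] / [5, 6]
  Insert 8 (step 7): P = [1, 5, 6, 7, 8] / [4, 9];  Q = [1, 2, 3, 4, 7] / [5, 6]
  Insert 2 (step 8): P = [1, 2, 6, 7, 8] / [4, 5] / [9];  Q = [1, 2, 3, 4, 7] / [5, 6] / [8]
  Insert 3 (step 9): P = [1, 2, 3, 7, 8] / [4, 5, 6] / [9];  Q = [1, 2, 3, 4, 7] / [5, 6, 9] / [8]
Final shape: (5, 3, 1).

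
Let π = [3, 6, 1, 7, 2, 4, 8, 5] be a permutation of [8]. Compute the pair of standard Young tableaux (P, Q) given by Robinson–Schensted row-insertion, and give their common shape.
P = [1, 2, 4, 5] / [3, 6, 7, 8];  Q = [1, 2, 4, 7] / [3, 5, 6, 8];  common shape = (4, 4)

Row-insert the values π_1, π_2, … into P one at a time, bumping the leftmost entry strictly greater than the inserted value down to the next row. The recording tableau Q records, in position (i, j), the step at which that cell was added to P.
  Insert 3 (step 1): P = [3];  Q = [1]
  Insert 6 (step 2): P = [3, 6];  Q = [1, 2]
  Insert 1 (step 3): P = [1, 6] / [3];  Q = [1, 2] / [3]
  Insert 7 (step 4): P = [1, 6, 7] / [3];  Q = [1, 2, 4] / [3]
  Insert 2 (step 5): P = [1, 2, 7] / [3, 6];  Q = [1, 2, 4] / [3, 5]
  Insert 4 (step 6): P = [1, 2, 4] / [3, 6, 7];  Q = [1, 2, 4] / [3, 5, 6]
  Insert 8 (step 7): P = [1, 2, 4, 8] / [3, 6, 7];  Q = [1, 2, 4, 7] / [3, 5, 6]
  Insert 5 (step 8): P = [1, 2, 4, 5] / [3, 6, 7, 8];  Q = [1, 2, 4, 7] / [3, 5, 6, 8]
Final shape: (4, 4).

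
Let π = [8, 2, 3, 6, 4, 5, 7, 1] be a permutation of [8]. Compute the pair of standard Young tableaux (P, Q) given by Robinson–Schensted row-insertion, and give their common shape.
P = [1, 3, 4, 5, 7] / [2] / [6] / [8];  Q = [1, 3, 4, 6, 7] / [2] / [5] / [8];  common shape = (5, 1, 1, 1)

Row-insert the values π_1, π_2, … into P one at a time, bumping the leftmost entry strictly greater than the inserted value down to the next row. The recording tableau Q records, in position (i, j), the step at which that cell was added to P.
  Insert 8 (step 1): P = [8];  Q = [1]
  Insert 2 (step 2): P = [2] / [8];  Q = [1] / [2]
  Insert 3 (step 3): P = [2, 3] / [8];  Q = [1, 3] / [2]
  Insert 6 (step 4): P = [2, 3, 6] / [8];  Q = [1, 3, 4] / [2]
  Insert 4 (step 5): P = [2, 3, 4] / [6] / [8];  Q = [1, 3, 4] / [2] / [5]
  Insert 5 (step 6): P = [2, 3, 4, 5] / [6] / [8];  Q = [1, 3, 4, 6] / [2] / [5]
  Insert 7 (step 7): P = [2, 3, 4, 5, 7] / [6] / [8];  Q = [1, 3, 4, 6, 7] / [2] / [5]
  Insert 1 (step 8): P = [1, 3, 4, 5, 7] / [2] / [6] / [8];  Q = [1, 3, 4, 6, 7] / [2] / [5] / [8]
Final shape: (5, 1, 1, 1).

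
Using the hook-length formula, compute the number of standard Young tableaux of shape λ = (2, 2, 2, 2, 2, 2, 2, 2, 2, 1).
# SYT of shape (2, 2, 2, 2, 2, 2, 2, 2, 2, 1) = 16796

Hook-length formula: f^λ = n! / Π hook(c), product over all cells c of the Young diagram. For λ = (2, 2, 2, 2, 2, 2, 2, 2, 2, 1), n = 19 boxes. Hook lengths by row (left-to-right, top-to-bottom): [11, 9]; [10, 8]; [9, 7]; [8, 6]; [7, 5]; [6, 4]; [5, 3]; [4, 2]; [3, 1]; [1]. Product of hooks = 7242504192000. So f^λ = 19! / 7242504192000 = 121645100408832000 / 7242504192000 = 16796.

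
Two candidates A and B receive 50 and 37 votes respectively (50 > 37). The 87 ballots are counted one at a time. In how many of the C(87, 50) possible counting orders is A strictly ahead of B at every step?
Strict-lead orderings = 752372573724182846706102

Total orderings of the 87 votes with 50 for A: C(87, 50) = 5035108762615685204879298. By the Bertrand ballot formula (Cycle Lemma / reflection principle), the number of orderings in which A is strictly ahead of B throughout is (p − q)/(p + q) · C(p + q, p) = (50 − 37)/(50 + 37) · 5035108762615685204879298 = 752372573724182846706102.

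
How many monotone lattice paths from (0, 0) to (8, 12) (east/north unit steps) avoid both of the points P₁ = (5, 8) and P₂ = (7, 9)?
Number of paths = 50609

Inclusion–exclusion. Total paths: C(20, 8) = 125970. Through P₁: C(13, 5)·C(7, 3) = 45045. Through P₂: C(16, 7)·C(4, 1) = 45760. Since P₁ is strictly southwest of P₂, a monotone path through both must visit P₁ then P₂; paths through both = C(13, 5)·C(3, 2)·C(4, 1) = 15444. Avoid both = 125970 − 45045 − 45760 + 15444 = 50609.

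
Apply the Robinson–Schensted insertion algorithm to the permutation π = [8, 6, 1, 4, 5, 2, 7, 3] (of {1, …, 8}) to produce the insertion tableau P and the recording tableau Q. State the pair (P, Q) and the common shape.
P = [1, 2, 3, 7] / [4, 5] / [6] / [8];  Q = [1, 4, 5, 7] / [2, 8] / [3] / [6];  common shape = (4, 2, 1, 1)

Row-insert the values π_1, π_2, … into P one at a time, bumping the leftmost entry strictly greater than the inserted value down to the next row. The recording tableau Q records, in position (i, j), the step at which that cell was added to P.
  Insert 8 (step 1): P = [8];  Q = [1]
  Insert 6 (step 2): P = [6] / [8];  Q = [1] / [2]
  Insert 1 (step 3): P = [1] / [6] / [8];  Q = [1] / [2] / [3]
  Insert 4 (step 4): P = [1, 4] / [6] / [8];  Q = [1, 4] / [2] / [3]
  Insert 5 (step 5): P = [1, 4, 5] / [6] / [8];  Q = [1, 4, 5] / [2] / [3]
  Insert 2 (step 6): P = [1, 2, 5] / [4] / [6] / [8];  Q = [1, 4, 5] / [2] / [3] / [6]
  Insert 7 (step 7): P = [1, 2, 5, 7] / [4] / [6] / [8];  Q = [1, 4, 5, 7] / [2] / [3] / [6]
  Insert 3 (step 8): P = [1, 2, 3, 7] / [4, 5] / [6] / [8];  Q = [1, 4, 5, 7] / [2, 8] / [3] / [6]
Final shape: (4, 2, 1, 1).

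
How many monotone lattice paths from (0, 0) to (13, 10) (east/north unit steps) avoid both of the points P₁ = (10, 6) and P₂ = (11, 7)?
Number of paths = 705706

Inclusion–exclusion. Total paths: C(23, 13) = 1144066. Through P₁: C(16, 10)·C(7, 3) = 280280. Through P₂: C(18, 11)·C(5, 2) = 318240. Since P₁ is strictly southwest of P₂, a monotone path through both must visit P₁ then P₂; paths through both = C(16, 10)·C(2, 1)·C(5, 2) = 160160. Avoid both = 1144066 − 280280 − 318240 + 160160 = 705706.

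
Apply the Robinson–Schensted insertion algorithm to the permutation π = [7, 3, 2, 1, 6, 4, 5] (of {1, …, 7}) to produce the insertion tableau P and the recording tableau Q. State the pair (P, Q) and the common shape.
P = [1, 4, 5] / [2, 6] / [3] / [7];  Q = [1, 5, 7] / [2, 6] / [3] / [4];  common shape = (3, 2, 1, 1)

Row-insert the values π_1, π_2, … into P one at a time, bumping the leftmost entry strictly greater than the inserted value down to the next row. The recording tableau Q records, in position (i, j), the step at which that cell was added to P.
  Insert 7 (step 1): P = [7];  Q = [1]
  Insert 3 (step 2): P = [3] / [7];  Q = [1] / [2]
  Insert 2 (step 3): P = [2] / [3] / [7];  Q = [1] / [2] / [3]
  Insert 1 (step 4): P = [1] / [2] / [3] / [7];  Q = [1] / [2] / [3] / [4]
  Insert 6 (step 5): P = [1, 6] / [2] / [3] / [7];  Q = [1, 5] / [2] / [3] / [4]
  Insert 4 (step 6): P = [1, 4] / [2, 6] / [3] / [7];  Q = [1, 5] / [2, 6] / [3] / [4]
  Insert 5 (step 7): P = [1, 4, 5] / [2, 6] / [3] / [7];  Q = [1, 5, 7] / [2, 6] / [3] / [4]
Final shape: (3, 2, 1, 1).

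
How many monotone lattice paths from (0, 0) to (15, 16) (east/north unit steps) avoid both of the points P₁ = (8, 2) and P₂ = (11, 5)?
Number of paths = 290573775

Inclusion–exclusion. Total paths: C(31, 15) = 300540195. Through P₁: C(10, 8)·C(21, 7) = 5232600. Through P₂: C(16, 11)·C(15, 4) = 5962320. Since P₁ is strictly southwest of P₂, a monotone path through both must visit P₁ then P₂; paths through both = C(10, 8)·C(6, 3)·C(15, 4) = 1228500. Avoid both = 300540195 − 5232600 − 5962320 + 1228500 = 290573775.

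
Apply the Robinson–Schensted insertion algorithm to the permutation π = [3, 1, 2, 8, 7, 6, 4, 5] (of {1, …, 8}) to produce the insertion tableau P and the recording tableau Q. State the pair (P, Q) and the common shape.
P = [1, 2, 4, 5] / [3, 6] / [7] / [8];  Q = [1, 3, 4, 8] / [2, 5] / [6] / [7];  common shape = (4, 2, 1, 1)

Row-insert the values π_1, π_2, … into P one at a time, bumping the leftmost entry strictly greater than the inserted value down to the next row. The recording tableau Q records, in position (i, j), the step at which that cell was added to P.
  Insert 3 (step 1): P = [3];  Q = [1]
  Insert 1 (step 2): P = [1] / [3];  Q = [1] / [2]
  Insert 2 (step 3): P = [1, 2] / [3];  Q = [1, 3] / [2]
  Insert 8 (step 4): P = [1, 2, 8] / [3];  Q = [1, 3, 4] / [2]
  Insert 7 (step 5): P = [1, 2, 7] / [3, 8];  Q = [1, 3, 4] / [2, 5]
  Insert 6 (step 6): P = [1, 2, 6] / [3, 7] / [8];  Q = [1, 3, 4] / [2, 5] / [6]
  Insert 4 (step 7): P = [1, 2, 4] / [3, 6] / [7] / [8];  Q = [1, 3, 4] / [2, 5] / [6] / [7]
  Insert 5 (step 8): P = [1, 2, 4, 5] / [3, 6] / [7] / [8];  Q = [1, 3, 4, 8] / [2, 5] / [6] / [7]
Final shape: (4, 2, 1, 1).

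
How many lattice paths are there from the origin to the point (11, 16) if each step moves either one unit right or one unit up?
Number of paths = 13037895

A monotone lattice path from (0, 0) to (11, 16) consists of 11 east steps and 16 north steps in some order, so it is determined by which 11 of the 27 steps are east. The count is C(27, 11) = 13037895.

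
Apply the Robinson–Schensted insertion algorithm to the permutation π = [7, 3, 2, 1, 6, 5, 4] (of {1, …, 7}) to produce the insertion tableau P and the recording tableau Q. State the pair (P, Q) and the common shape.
P = [1, 4] / [2, 5] / [3, 6] / [7];  Q = [1, 5] / [2, 6] / [3, 7] / [4];  common shape = (2, 2, 2, 1)

Row-insert the values π_1, π_2, … into P one at a time, bumping the leftmost entry strictly greater than the inserted value down to the next row. The recording tableau Q records, in position (i, j), the step at which that cell was added to P.
  Insert 7 (step 1): P = [7];  Q = [1]
  Insert 3 (step 2): P = [3] / [7];  Q = [1] / [2]
  Insert 2 (step 3): P = [2] / [3] / [7];  Q = [1] / [2] / [3]
  Insert 1 (step 4): P = [1] / [2] / [3] / [7];  Q = [1] / [2] / [3] / [4]
  Insert 6 (step 5): P = [1, 6] / [2] / [3] / [7];  Q = [1, 5] / [2] / [3] / [4]
  Insert 5 (step 6): P = [1, 5] / [2, 6] / [3] / [7];  Q = [1, 5] / [2, 6] / [3] / [4]
  Insert 4 (step 7): P = [1, 4] / [2, 5] / [3, 6] / [7];  Q = [1, 5] / [2, 6] / [3, 7] / [4]
Final shape: (2, 2, 2, 1).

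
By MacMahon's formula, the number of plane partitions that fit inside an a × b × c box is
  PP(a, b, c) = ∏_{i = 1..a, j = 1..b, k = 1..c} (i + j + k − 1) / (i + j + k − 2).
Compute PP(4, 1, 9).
PP(4, 1, 9) = 715

Evaluate the triple product over i = 1..4, j = 1..1, k = 1..9. The factors are (2/1) · (3/2) · (4/3) · (5/4) · (6/5) · (7/6) · (8/7) · (9/8) · … (36 factors total). The numerators and denominators telescope so the product is an integer; carrying out the multiplication exactly gives PP(4, 1, 9) = 715.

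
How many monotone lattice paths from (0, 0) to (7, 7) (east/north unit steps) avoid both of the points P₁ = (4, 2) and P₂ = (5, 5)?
Number of paths = 1440

Inclusion–exclusion. Total paths: C(14, 7) = 3432. Through P₁: C(6, 4)·C(8, 3) = 840. Through P₂: C(10, 5)·C(4, 2) = 1512. Since P₁ is strictly southwest of P₂, a monotone path through both must visit P₁ then P₂; paths through both = C(6, 4)·C(4, 1)·C(4, 2) = 360. Avoid both = 3432 − 840 − 1512 + 360 = 1440.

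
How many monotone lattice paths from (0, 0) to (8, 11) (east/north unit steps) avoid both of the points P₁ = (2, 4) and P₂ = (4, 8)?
Number of paths = 40392

Inclusion–exclusion. Total paths: C(19, 8) = 75582. Through P₁: C(6, 2)·C(13, 6) = 25740. Through P₂: C(12, 4)·C(7, 4) = 17325. Since P₁ is strictly southwest of P₂, a monotone path through both must visit P₁ then P₂; paths through both = C(6, 2)·C(6, 2)·C(7, 4) = 7875. Avoid both = 75582 − 25740 − 17325 + 7875 = 40392.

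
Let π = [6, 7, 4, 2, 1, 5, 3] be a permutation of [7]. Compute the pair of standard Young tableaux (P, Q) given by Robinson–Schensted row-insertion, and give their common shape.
P = [1, 3] / [2, 5] / [4, 7] / [6];  Q = [1, 2] / [3, 6] / [4, 7] / [5];  common shape = (2, 2, 2, 1)

Row-insert the values π_1, π_2, … into P one at a time, bumping the leftmost entry strictly greater than the inserted value down to the next row. The recording tableau Q records, in position (i, j), the step at which that cell was added to P.
  Insert 6 (step 1): P = [6];  Q = [1]
  Insert 7 (step 2): P = [6, 7];  Q = [1, 2]
  Insert 4 (step 3): P = [4, 7] / [6];  Q = [1, 2] / [3]
  Insert 2 (step 4): P = [2, 7] / [4] / [6];  Q = [1, 2] / [3] / [4]
  Insert 1 (step 5): P = [1, 7] / [2] / [4] / [6];  Q = [1, 2] / [3] / [4] / [5]
  Insert 5 (step 6): P = [1, 5] / [2, 7] / [4] / [6];  Q = [1, 2] / [3, 6] / [4] / [5]
  Insert 3 (step 7): P = [1, 3] / [2, 5] / [4, 7] / [6];  Q = [1, 2] / [3, 6] / [4, 7] / [5]
Final shape: (2, 2, 2, 1).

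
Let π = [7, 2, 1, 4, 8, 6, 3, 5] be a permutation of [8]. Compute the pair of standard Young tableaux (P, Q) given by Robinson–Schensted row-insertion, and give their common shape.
P = [1, 3, 5] / [2, 4, 6] / [7, 8];  Q = [1, 4, 5] / [2, 6, 8] / [3, 7];  common shape = (3, 3, 2)

Row-insert the values π_1, π_2, … into P one at a time, bumping the leftmost entry strictly greater than the inserted value down to the next row. The recording tableau Q records, in position (i, j), the step at which that cell was added to P.
  Insert 7 (step 1): P = [7];  Q = [1]
  Insert 2 (step 2): P = [2] / [7];  Q = [1] / [2]
  Insert 1 (step 3): P = [1] / [2] / [7];  Q = [1] / [2] / [3]
  Insert 4 (step 4): P = [1, 4] / [2] / [7];  Q = [1, 4] / [2] / [3]
  Insert 8 (step 5): P = [1, 4, 8] / [2] / [7];  Q = [1, 4, 5] / [2] / [3]
  Insert 6 (step 6): P = [1, 4, 6] / [2, 8] / [7];  Q = [1, 4, 5] / [2, 6] / [3]
  Insert 3 (step 7): P = [1, 3, 6] / [2, 4] / [7, 8];  Q = [1, 4, 5] / [2, 6] / [3, 7]
  Insert 5 (step 8): P = [1, 3, 5] / [2, 4, 6] / [7, 8];  Q = [1, 4, 5] / [2, 6, 8] / [3, 7]
Final shape: (3, 3, 2).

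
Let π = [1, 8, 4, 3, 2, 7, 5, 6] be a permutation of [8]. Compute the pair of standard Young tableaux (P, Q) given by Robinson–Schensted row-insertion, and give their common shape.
P = [1, 2, 5, 6] / [3, 7] / [4] / [8];  Q = [1, 2, 6, 8] / [3, 7] / [4] / [5];  common shape = (4, 2, 1, 1)

Row-insert the values π_1, π_2, … into P one at a time, bumping the leftmost entry strictly greater than the inserted value down to the next row. The recording tableau Q records, in position (i, j), the step at which that cell was added to P.
  Insert 1 (step 1): P = [1];  Q = [1]
  Insert 8 (step 2): P = [1, 8];  Q = [1, 2]
  Insert 4 (step 3): P = [1, 4] / [8];  Q = [1, 2] / [3]
  Insert 3 (step 4): P = [1, 3] / [4] / [8];  Q = [1, 2] / [3] / [4]
  Insert 2 (step 5): P = [1, 2] / [3] / [4] / [8];  Q = [1, 2] / [3] / [4] / [5]
  Insert 7 (step 6): P = [1, 2, 7] / [3] / [4] / [8];  Q = [1, 2, 6] / [3] / [4] / [5]
  Insert 5 (step 7): P = [1, 2, 5] / [3, 7] / [4] / [8];  Q = [1, 2, 6] / [3, 7] / [4] / [5]
  Insert 6 (step 8): P = [1, 2, 5, 6] / [3, 7] / [4] / [8];  Q = [1, 2, 6, 8] / [3, 7] / [4] / [5]
Final shape: (4, 2, 1, 1).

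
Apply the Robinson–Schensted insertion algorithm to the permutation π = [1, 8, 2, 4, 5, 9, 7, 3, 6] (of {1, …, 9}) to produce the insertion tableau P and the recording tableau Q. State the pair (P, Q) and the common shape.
P = [1, 2, 3, 5, 6] / [4, 7] / [8, 9];  Q = [1, 2, 4, 5, 6] / [3, 7] / [8, 9];  common shape = (5, 2, 2)

Row-insert the values π_1, π_2, … into P one at a time, bumping the leftmost entry strictly greater than the inserted value down to the next row. The recording tableau Q records, in position (i, j), the step at which that cell was added to P.
  Insert 1 (step 1): P = [1];  Q = [1]
  Insert 8 (step 2): P = [1, 8];  Q = [1, 2]
  Insert 2 (step 3): P = [1, 2] / [8];  Q = [1, 2] / [3]
  Insert 4 (step 4): P = [1, 2, 4] / [8];  Q = [1, 2, 4] / [3]
  Insert 5 (step 5): P = [1, 2, 4, 5] / [8];  Q = [1, 2, 4, 5] / [3]
  Insert 9 (step 6): P = [1, 2, 4, 5, 9] / [8];  Q = [1, 2, 4, 5, 6] / [3]
  Insert 7 (step 7): P = [1, 2, 4, 5, 7] / [8, 9];  Q = [1, 2, 4, 5, 6] / [3, 7]
  Insert 3 (step 8): P = [1, 2, 3, 5, 7] / [4, 9] / [8];  Q = [1, 2, 4, 5, 6] / [3, 7] / [8]
  Insert 6 (step 9): P = [1, 2, 3, 5, 6] / [4, 7] / [8, 9];  Q = [1, 2, 4, 5, 6] / [3, 7] / [8, 9]
Final shape: (5, 2, 2).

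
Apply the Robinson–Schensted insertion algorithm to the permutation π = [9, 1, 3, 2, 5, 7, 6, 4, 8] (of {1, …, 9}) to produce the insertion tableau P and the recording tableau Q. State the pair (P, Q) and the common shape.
P = [1, 2, 4, 6, 8] / [3, 5] / [7] / [9];  Q = [1, 3, 5, 6, 9] / [2, 7] / [4] / [8];  common shape = (5, 2, 1, 1)

Row-insert the values π_1, π_2, … into P one at a time, bumping the leftmost entry strictly greater than the inserted value down to the next row. The recording tableau Q records, in position (i, j), the step at which that cell was added to P.
  Insert 9 (step 1): P = [9];  Q = [1]
  Insert 1 (step 2): P = [1] / [9];  Q = [1] / [2]
  Insert 3 (step 3): P = [1, 3] / [9];  Q = [1, 3] / [2]
  Insert 2 (step 4): P = [1, 2] / [3] / [9];  Q = [1, 3] / [2] / [4]
  Insert 5 (step 5): P = [1, 2, 5] / [3] / [9];  Q = [1, 3, 5] / [2] / [4]
  Insert 7 (step 6): P = [1, 2, 5, 7] / [3] / [9];  Q = [1, 3, 5, 6] / [2] / [4]
  Insert 6 (step 7): P = [1, 2, 5, 6] / [3, 7] / [9];  Q = [1, 3, 5, 6] / [2, 7] / [4]
  Insert 4 (step 8): P = [1, 2, 4, 6] / [3, 5] / [7] / [9];  Q = [1, 3, 5, 6] / [2, 7] / [4] / [8]
  Insert 8 (step 9): P = [1, 2, 4, 6, 8] / [3, 5] / [7] / [9];  Q = [1, 3, 5, 6, 9] / [2, 7] / [4] / [8]
Final shape: (5, 2, 1, 1).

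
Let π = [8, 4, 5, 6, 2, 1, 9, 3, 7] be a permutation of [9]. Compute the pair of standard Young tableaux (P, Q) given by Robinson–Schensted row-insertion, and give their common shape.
P = [1, 3, 6, 7] / [2, 5, 9] / [4] / [8];  Q = [1, 3, 4, 7] / [2, 8, 9] / [5] / [6];  common shape = (4, 3, 1, 1)

Row-insert the values π_1, π_2, … into P one at a time, bumping the leftmost entry strictly greater than the inserted value down to the next row. The recording tableau Q records, in position (i, j), the step at which that cell was added to P.
  Insert 8 (step 1): P = [8];  Q = [1]
  Insert 4 (step 2): P = [4] / [8];  Q = [1] / [2]
  Insert 5 (step 3): P = [4, 5] / [8];  Q = [1, 3] / [2]
  Insert 6 (step 4): P = [4, 5, 6] / [8];  Q = [1, 3, 4] / [2]
  Insert 2 (step 5): P = [2, 5, 6] / [4] / [8];  Q = [1, 3, 4] / [2] / [5]
  Insert 1 (step 6): P = [1, 5, 6] / [2] / [4] / [8];  Q = [1, 3, 4] / [2] / [5] / [6]
  Insert 9 (step 7): P = [1, 5, 6, 9] / [2] / [4] / [8];  Q = [1, 3, 4, 7] / [2] / [5] / [6]
  Insert 3 (step 8): P = [1, 3, 6, 9] / [2, 5] / [4] / [8];  Q = [1, 3, 4, 7] / [2, 8] / [5] / [6]
  Insert 7 (step 9): P = [1, 3, 6, 7] / [2, 5, 9] / [4] / [8];  Q = [1, 3, 4, 7] / [2, 8, 9] / [5] / [6]
Final shape: (4, 3, 1, 1).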